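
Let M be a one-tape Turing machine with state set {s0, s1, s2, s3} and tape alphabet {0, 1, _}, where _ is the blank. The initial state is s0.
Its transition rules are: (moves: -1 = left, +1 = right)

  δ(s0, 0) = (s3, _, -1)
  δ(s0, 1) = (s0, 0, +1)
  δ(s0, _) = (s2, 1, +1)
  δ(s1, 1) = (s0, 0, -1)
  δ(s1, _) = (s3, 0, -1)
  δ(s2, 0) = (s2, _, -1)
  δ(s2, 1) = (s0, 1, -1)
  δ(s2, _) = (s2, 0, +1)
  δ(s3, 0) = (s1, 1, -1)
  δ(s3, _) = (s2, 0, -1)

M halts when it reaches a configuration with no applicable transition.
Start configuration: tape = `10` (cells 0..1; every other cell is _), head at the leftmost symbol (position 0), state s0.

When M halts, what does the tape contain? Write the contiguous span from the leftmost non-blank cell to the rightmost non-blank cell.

0001_1

s0 | _____[1]0   read 1 → write 0, move +1, go to s0
s0 | _____0[0]   read 0 → write _, move -1, go to s3
s3 | _____[0]_   read 0 → write 1, move -1, go to s1
s1 | ____[_]1_   read _ → write 0, move -1, go to s3
s3 | ___[_]01_   read _ → write 0, move -1, go to s2
s2 | __[_]001_   read _ → write 0, move +1, go to s2
s2 | __0[0]01_   read 0 → write _, move -1, go to s2
s2 | __[0]_01_   read 0 → write _, move -1, go to s2
s2 | _[_]__01_   read _ → write 0, move +1, go to s2
s2 | _0[_]_01_   read _ → write 0, move +1, go to s2
s2 | _00[_]01_   read _ → write 0, move +1, go to s2
s2 | _000[0]1_   read 0 → write _, move -1, go to s2
s2 | _00[0]_1_   read 0 → write _, move -1, go to s2
s2 | _0[0]__1_   read 0 → write _, move -1, go to s2
s2 | _[0]___1_   read 0 → write _, move -1, go to s2
s2 | [_]____1_   read _ → write 0, move +1, go to s2
s2 | 0[_]___1_   read _ → write 0, move +1, go to s2
s2 | 00[_]__1_   read _ → write 0, move +1, go to s2
s2 | 000[_]_1_   read _ → write 0, move +1, go to s2
s2 | 0000[_]1_   read _ → write 0, move +1, go to s2
s2 | 00000[1]_   read 1 → write 1, move -1, go to s0
s0 | 0000[0]1_   read 0 → write _, move -1, go to s3
s3 | 000[0]_1_   read 0 → write 1, move -1, go to s1
s1 | 00[0]1_1_
The non-blank tape span at halt is 0001_1.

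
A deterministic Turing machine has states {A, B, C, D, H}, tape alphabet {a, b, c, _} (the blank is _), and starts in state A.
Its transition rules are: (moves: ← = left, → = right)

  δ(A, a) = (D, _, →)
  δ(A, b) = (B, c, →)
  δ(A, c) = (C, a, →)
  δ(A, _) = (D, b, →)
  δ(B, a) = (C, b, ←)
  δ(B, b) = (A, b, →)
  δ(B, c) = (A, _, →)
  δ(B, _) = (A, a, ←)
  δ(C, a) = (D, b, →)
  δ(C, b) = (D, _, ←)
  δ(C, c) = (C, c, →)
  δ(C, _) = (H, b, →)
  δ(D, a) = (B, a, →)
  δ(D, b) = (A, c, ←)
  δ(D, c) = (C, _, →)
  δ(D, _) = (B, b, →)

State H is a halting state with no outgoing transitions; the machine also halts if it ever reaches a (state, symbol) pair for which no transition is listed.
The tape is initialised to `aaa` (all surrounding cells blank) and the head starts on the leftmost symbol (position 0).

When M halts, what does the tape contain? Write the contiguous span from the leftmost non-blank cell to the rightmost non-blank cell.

state=A head=0 tape=[a]aa____   (A,a)→(D,_,→)
state=D head=1 tape=_[a]a____   (D,a)→(B,a,→)
state=B head=2 tape=_a[a]____   (B,a)→(C,b,←)
state=C head=1 tape=_[a]b____   (C,a)→(D,b,→)
state=D head=2 tape=_b[b]____   (D,b)→(A,c,←)
state=A head=1 tape=_[b]c____   (A,b)→(B,c,→)
state=B head=2 tape=_c[c]____   (B,c)→(A,_,→)
state=A head=3 tape=_c_[_]___   (A,_)→(D,b,→)
state=D head=4 tape=_c_b[_]__   (D,_)→(B,b,→)
state=B head=5 tape=_c_bb[_]_   (B,_)→(A,a,←)
state=A head=4 tape=_c_b[b]a_   (A,b)→(B,c,→)
state=B head=5 tape=_c_bc[a]_   (B,a)→(C,b,←)
state=C head=4 tape=_c_b[c]b_   (C,c)→(C,c,→)
state=C head=5 tape=_c_bc[b]_   (C,b)→(D,_,←)
state=D head=4 tape=_c_b[c]__   (D,c)→(C,_,→)
state=C head=5 tape=_c_b_[_]_   (C,_)→(H,b,→)
state=H head=6 tape=_c_b_b[_]
The non-blank tape span at halt is c_b_b.

c_b_b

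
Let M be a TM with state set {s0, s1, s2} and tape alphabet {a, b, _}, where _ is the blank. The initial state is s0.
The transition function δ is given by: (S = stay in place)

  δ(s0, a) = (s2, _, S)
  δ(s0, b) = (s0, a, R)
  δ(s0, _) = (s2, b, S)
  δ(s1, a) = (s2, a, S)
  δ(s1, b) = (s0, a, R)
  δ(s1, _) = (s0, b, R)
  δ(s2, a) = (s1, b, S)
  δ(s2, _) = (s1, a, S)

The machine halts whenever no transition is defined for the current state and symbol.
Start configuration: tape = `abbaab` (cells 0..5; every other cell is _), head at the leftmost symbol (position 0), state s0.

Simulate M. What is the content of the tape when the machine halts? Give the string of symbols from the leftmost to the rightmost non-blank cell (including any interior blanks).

aaaaaab

state=s0 head=0 tape=[a]bbaab_   (s0,a)→(s2,_,S)
state=s2 head=0 tape=[_]bbaab_   (s2,_)→(s1,a,S)
state=s1 head=0 tape=[a]bbaab_   (s1,a)→(s2,a,S)
state=s2 head=0 tape=[a]bbaab_   (s2,a)→(s1,b,S)
state=s1 head=0 tape=[b]bbaab_   (s1,b)→(s0,a,R)
state=s0 head=1 tape=a[b]baab_   (s0,b)→(s0,a,R)
state=s0 head=2 tape=aa[b]aab_   (s0,b)→(s0,a,R)
state=s0 head=3 tape=aaa[a]ab_   (s0,a)→(s2,_,S)
state=s2 head=3 tape=aaa[_]ab_   (s2,_)→(s1,a,S)
state=s1 head=3 tape=aaa[a]ab_   (s1,a)→(s2,a,S)
state=s2 head=3 tape=aaa[a]ab_   (s2,a)→(s1,b,S)
state=s1 head=3 tape=aaa[b]ab_   (s1,b)→(s0,a,R)
state=s0 head=4 tape=aaaa[a]b_   (s0,a)→(s2,_,S)
state=s2 head=4 tape=aaaa[_]b_   (s2,_)→(s1,a,S)
state=s1 head=4 tape=aaaa[a]b_   (s1,a)→(s2,a,S)
state=s2 head=4 tape=aaaa[a]b_   (s2,a)→(s1,b,S)
state=s1 head=4 tape=aaaa[b]b_   (s1,b)→(s0,a,R)
state=s0 head=5 tape=aaaaa[b]_   (s0,b)→(s0,a,R)
state=s0 head=6 tape=aaaaaa[_]   (s0,_)→(s2,b,S)
state=s2 head=6 tape=aaaaaa[b]
The non-blank tape span at halt is aaaaaab.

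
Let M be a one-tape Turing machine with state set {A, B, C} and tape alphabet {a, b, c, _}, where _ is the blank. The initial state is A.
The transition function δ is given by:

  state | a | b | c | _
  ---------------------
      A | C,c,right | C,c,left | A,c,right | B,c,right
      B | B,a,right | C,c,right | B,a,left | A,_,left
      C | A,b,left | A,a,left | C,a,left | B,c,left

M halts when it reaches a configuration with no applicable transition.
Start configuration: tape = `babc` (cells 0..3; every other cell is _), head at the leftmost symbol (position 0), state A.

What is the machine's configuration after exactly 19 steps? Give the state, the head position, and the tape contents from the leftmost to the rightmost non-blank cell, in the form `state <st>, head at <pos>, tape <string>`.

state B, head at -1, tape ccaaaaabc

state=A head=0 tape=_____[b]abc   (A,b)→(C,c,left)
state=C head=-1 tape=____[_]cabc   (C,_)→(B,c,left)
state=B head=-2 tape=___[_]ccabc   (B,_)→(A,_,left)
state=A head=-3 tape=__[_]_ccabc   (A,_)→(B,c,right)
state=B head=-2 tape=__c[_]ccabc   (B,_)→(A,_,left)
state=A head=-3 tape=__[c]_ccabc   (A,c)→(A,c,right)
state=A head=-2 tape=__c[_]ccabc   (A,_)→(B,c,right)
state=B head=-1 tape=__cc[c]cabc   (B,c)→(B,a,left)
state=B head=-2 tape=__c[c]acabc   (B,c)→(B,a,left)
state=B head=-3 tape=__[c]aacabc   (B,c)→(B,a,left)
state=B head=-4 tape=_[_]aaacabc   (B,_)→(A,_,left)
state=A head=-5 tape=[_]_aaacabc   (A,_)→(B,c,right)
state=B head=-4 tape=c[_]aaacabc   (B,_)→(A,_,left)
state=A head=-5 tape=[c]_aaacabc   (A,c)→(A,c,right)
state=A head=-4 tape=c[_]aaacabc   (A,_)→(B,c,right)
state=B head=-3 tape=cc[a]aacabc   (B,a)→(B,a,right)
state=B head=-2 tape=cca[a]acabc   (B,a)→(B,a,right)
state=B head=-1 tape=ccaa[a]cabc   (B,a)→(B,a,right)
state=B head=0 tape=ccaaa[c]abc   (B,c)→(B,a,left)
state=B head=-1 tape=ccaa[a]aabc
After 19 steps: state B, head at -1, tape ccaaaaabc.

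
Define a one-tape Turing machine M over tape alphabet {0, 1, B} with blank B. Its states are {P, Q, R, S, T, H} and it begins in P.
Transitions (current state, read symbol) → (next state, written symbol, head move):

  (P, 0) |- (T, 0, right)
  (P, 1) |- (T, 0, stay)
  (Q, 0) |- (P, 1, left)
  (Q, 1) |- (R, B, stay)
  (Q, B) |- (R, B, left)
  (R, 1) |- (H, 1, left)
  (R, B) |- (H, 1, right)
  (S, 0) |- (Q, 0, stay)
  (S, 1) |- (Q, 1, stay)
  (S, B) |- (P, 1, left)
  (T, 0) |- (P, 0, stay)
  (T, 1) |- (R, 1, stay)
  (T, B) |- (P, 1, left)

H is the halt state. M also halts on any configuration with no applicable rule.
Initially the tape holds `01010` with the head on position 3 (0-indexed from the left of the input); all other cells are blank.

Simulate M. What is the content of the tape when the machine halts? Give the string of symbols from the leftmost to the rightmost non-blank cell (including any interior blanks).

state=P head=3 tape=010[1]0B   (P,1)→(T,0,stay)
state=T head=3 tape=010[0]0B   (T,0)→(P,0,stay)
state=P head=3 tape=010[0]0B   (P,0)→(T,0,right)
state=T head=4 tape=0100[0]B   (T,0)→(P,0,stay)
state=P head=4 tape=0100[0]B   (P,0)→(T,0,right)
state=T head=5 tape=01000[B]   (T,B)→(P,1,left)
state=P head=4 tape=0100[0]1   (P,0)→(T,0,right)
state=T head=5 tape=01000[1]   (T,1)→(R,1,stay)
state=R head=5 tape=01000[1]   (R,1)→(H,1,left)
state=H head=4 tape=0100[0]1
The non-blank tape span at halt is 010001.

010001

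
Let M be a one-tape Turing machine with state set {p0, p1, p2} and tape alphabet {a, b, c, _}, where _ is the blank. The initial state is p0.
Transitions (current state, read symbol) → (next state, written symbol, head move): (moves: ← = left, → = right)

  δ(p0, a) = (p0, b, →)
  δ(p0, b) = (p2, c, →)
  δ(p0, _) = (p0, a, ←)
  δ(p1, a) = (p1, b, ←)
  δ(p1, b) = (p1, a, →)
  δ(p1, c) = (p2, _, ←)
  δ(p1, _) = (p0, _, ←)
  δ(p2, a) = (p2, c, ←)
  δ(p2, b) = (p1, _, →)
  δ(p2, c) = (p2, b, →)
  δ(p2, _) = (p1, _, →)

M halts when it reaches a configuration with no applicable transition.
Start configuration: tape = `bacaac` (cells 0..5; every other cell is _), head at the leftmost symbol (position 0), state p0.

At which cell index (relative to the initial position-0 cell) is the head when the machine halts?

p0 | [b]acaac   read b → write c, move →, go to p2
p2 | c[a]caac   read a → write c, move ←, go to p2
p2 | [c]ccaac   read c → write b, move →, go to p2
p2 | b[c]caac   read c → write b, move →, go to p2
p2 | bb[c]aac   read c → write b, move →, go to p2
p2 | bbb[a]ac   read a → write c, move ←, go to p2
p2 | bb[b]cac   read b → write _, move →, go to p1
p1 | bb_[c]ac   read c → write _, move ←, go to p2
p2 | bb[_]_ac   read _ → write _, move →, go to p1
p1 | bb_[_]ac   read _ → write _, move ←, go to p0
p0 | bb[_]_ac   read _ → write a, move ←, go to p0
p0 | b[b]a_ac   read b → write c, move →, go to p2
p2 | bc[a]_ac   read a → write c, move ←, go to p2
p2 | b[c]c_ac   read c → write b, move →, go to p2
p2 | bb[c]_ac   read c → write b, move →, go to p2
p2 | bbb[_]ac   read _ → write _, move →, go to p1
p1 | bbb_[a]c   read a → write b, move ←, go to p1
p1 | bbb[_]bc   read _ → write _, move ←, go to p0
p0 | bb[b]_bc   read b → write c, move →, go to p2
p2 | bbc[_]bc   read _ → write _, move →, go to p1
p1 | bbc_[b]c   read b → write a, move →, go to p1
p1 | bbc_a[c]   read c → write _, move ←, go to p2
p2 | bbc_[a]_   read a → write c, move ←, go to p2
p2 | bbc[_]c_   read _ → write _, move →, go to p1
p1 | bbc_[c]_   read c → write _, move ←, go to p2
p2 | bbc[_]__   read _ → write _, move →, go to p1
p1 | bbc_[_]_   read _ → write _, move ←, go to p0
p0 | bbc[_]__   read _ → write a, move ←, go to p0
p0 | bb[c]a__
At halt the head is at cell 2.

2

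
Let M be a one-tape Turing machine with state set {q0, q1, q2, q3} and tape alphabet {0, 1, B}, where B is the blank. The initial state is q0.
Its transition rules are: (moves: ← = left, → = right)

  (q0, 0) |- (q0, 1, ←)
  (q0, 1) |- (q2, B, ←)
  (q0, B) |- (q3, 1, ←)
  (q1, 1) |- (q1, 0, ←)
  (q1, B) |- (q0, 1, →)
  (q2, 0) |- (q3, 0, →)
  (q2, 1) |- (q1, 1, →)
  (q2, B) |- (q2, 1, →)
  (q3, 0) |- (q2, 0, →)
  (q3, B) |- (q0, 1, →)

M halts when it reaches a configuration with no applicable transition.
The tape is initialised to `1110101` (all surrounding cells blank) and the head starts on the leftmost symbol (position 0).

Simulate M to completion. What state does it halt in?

q1

state=q0 head=0 tape=BBB[1]110101   (q0,1)→(q2,B,←)
state=q2 head=-1 tape=BB[B]B110101   (q2,B)→(q2,1,→)
state=q2 head=0 tape=BB1[B]110101   (q2,B)→(q2,1,→)
state=q2 head=1 tape=BB11[1]10101   (q2,1)→(q1,1,→)
state=q1 head=2 tape=BB111[1]0101   (q1,1)→(q1,0,←)
state=q1 head=1 tape=BB11[1]00101   (q1,1)→(q1,0,←)
state=q1 head=0 tape=BB1[1]000101   (q1,1)→(q1,0,←)
state=q1 head=-1 tape=BB[1]0000101   (q1,1)→(q1,0,←)
state=q1 head=-2 tape=B[B]00000101   (q1,B)→(q0,1,→)
state=q0 head=-1 tape=B1[0]0000101   (q0,0)→(q0,1,←)
state=q0 head=-2 tape=B[1]10000101   (q0,1)→(q2,B,←)
state=q2 head=-3 tape=[B]B10000101   (q2,B)→(q2,1,→)
state=q2 head=-2 tape=1[B]10000101   (q2,B)→(q2,1,→)
state=q2 head=-1 tape=11[1]0000101   (q2,1)→(q1,1,→)
state=q1 head=0 tape=111[0]000101
No transition is defined for (q1, 0); M halts in state q1.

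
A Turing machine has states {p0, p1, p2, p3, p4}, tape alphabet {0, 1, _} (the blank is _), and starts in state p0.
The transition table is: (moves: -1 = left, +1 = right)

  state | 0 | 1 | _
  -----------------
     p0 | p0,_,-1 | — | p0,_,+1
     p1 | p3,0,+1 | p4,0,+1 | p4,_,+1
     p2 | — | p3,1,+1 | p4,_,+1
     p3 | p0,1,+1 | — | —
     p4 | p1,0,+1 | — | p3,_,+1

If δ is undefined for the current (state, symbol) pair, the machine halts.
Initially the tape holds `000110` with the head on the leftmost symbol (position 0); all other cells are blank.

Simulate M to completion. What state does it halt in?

p0

state=p0 head=0 tape=_[0]00110   (p0,0)→(p0,_,-1)
state=p0 head=-1 tape=[_]_00110   (p0,_)→(p0,_,+1)
state=p0 head=0 tape=_[_]00110   (p0,_)→(p0,_,+1)
state=p0 head=1 tape=__[0]0110   (p0,0)→(p0,_,-1)
state=p0 head=0 tape=_[_]_0110   (p0,_)→(p0,_,+1)
state=p0 head=1 tape=__[_]0110   (p0,_)→(p0,_,+1)
state=p0 head=2 tape=___[0]110   (p0,0)→(p0,_,-1)
state=p0 head=1 tape=__[_]_110   (p0,_)→(p0,_,+1)
state=p0 head=2 tape=___[_]110   (p0,_)→(p0,_,+1)
state=p0 head=3 tape=____[1]10
No transition is defined for (p0, 1); M halts in state p0.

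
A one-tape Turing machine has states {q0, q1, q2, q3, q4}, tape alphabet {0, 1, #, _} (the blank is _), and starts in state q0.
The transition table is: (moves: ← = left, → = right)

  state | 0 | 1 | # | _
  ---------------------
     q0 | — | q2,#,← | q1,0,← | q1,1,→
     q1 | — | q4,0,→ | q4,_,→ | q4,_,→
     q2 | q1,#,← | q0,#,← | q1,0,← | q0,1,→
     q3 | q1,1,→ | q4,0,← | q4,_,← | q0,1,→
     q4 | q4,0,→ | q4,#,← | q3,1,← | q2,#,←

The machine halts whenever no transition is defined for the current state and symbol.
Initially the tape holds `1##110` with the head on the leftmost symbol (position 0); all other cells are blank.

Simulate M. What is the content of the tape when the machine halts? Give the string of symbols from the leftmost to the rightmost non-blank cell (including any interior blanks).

011110##

q0 | _[1]##110_   read 1 → write #, move ←, go to q2
q2 | [_]###110_   read _ → write 1, move →, go to q0
q0 | 1[#]##110_   read # → write 0, move ←, go to q1
q1 | [1]0##110_   read 1 → write 0, move →, go to q4
q4 | 0[0]##110_   read 0 → write 0, move →, go to q4
q4 | 00[#]#110_   read # → write 1, move ←, go to q3
q3 | 0[0]1#110_   read 0 → write 1, move →, go to q1
q1 | 01[1]#110_   read 1 → write 0, move →, go to q4
q4 | 010[#]110_   read # → write 1, move ←, go to q3
q3 | 01[0]1110_   read 0 → write 1, move →, go to q1
q1 | 011[1]110_   read 1 → write 0, move →, go to q4
q4 | 0110[1]10_   read 1 → write #, move ←, go to q4
q4 | 011[0]#10_   read 0 → write 0, move →, go to q4
q4 | 0110[#]10_   read # → write 1, move ←, go to q3
q3 | 011[0]110_   read 0 → write 1, move →, go to q1
q1 | 0111[1]10_   read 1 → write 0, move →, go to q4
q4 | 01110[1]0_   read 1 → write #, move ←, go to q4
q4 | 0111[0]#0_   read 0 → write 0, move →, go to q4
q4 | 01110[#]0_   read # → write 1, move ←, go to q3
q3 | 0111[0]10_   read 0 → write 1, move →, go to q1
q1 | 01111[1]0_   read 1 → write 0, move →, go to q4
q4 | 011110[0]_   read 0 → write 0, move →, go to q4
q4 | 0111100[_]   read _ → write #, move ←, go to q2
q2 | 011110[0]#   read 0 → write #, move ←, go to q1
q1 | 01111[0]##
The non-blank tape span at halt is 011110##.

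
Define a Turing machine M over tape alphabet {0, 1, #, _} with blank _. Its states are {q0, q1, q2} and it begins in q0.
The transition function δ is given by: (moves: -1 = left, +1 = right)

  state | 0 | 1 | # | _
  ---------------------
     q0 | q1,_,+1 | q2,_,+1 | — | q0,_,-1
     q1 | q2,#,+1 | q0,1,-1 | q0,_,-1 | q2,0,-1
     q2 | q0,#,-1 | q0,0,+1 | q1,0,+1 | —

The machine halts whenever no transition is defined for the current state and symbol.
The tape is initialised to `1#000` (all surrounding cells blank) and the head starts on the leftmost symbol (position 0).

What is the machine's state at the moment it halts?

q0 | [1]#000   read 1 → write _, move +1, go to q2
q2 | _[#]000   read # → write 0, move +1, go to q1
q1 | _0[0]00   read 0 → write #, move +1, go to q2
q2 | _0#[0]0   read 0 → write #, move -1, go to q0
q0 | _0[#]#0
No transition is defined for (q0, #); M halts in state q0.

q0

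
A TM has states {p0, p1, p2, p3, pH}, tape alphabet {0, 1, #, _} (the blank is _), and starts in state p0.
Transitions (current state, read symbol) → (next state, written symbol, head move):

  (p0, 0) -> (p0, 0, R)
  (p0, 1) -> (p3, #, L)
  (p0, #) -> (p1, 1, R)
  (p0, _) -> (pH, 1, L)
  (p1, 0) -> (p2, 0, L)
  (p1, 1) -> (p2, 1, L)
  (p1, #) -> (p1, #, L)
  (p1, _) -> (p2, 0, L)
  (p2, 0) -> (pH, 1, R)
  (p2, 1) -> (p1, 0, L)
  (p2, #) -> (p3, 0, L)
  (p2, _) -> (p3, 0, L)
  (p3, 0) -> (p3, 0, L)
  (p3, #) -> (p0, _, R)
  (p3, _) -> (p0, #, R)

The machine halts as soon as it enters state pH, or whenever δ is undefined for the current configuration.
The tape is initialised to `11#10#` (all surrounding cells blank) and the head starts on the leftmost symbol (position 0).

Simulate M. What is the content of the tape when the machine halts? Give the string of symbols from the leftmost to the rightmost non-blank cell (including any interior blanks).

state=p0 head=0 tape=____[1]1#10#   (p0,1)→(p3,#,L)
state=p3 head=-1 tape=___[_]#1#10#   (p3,_)→(p0,#,R)
state=p0 head=0 tape=___#[#]1#10#   (p0,#)→(p1,1,R)
state=p1 head=1 tape=___#1[1]#10#   (p1,1)→(p2,1,L)
state=p2 head=0 tape=___#[1]1#10#   (p2,1)→(p1,0,L)
state=p1 head=-1 tape=___[#]01#10#   (p1,#)→(p1,#,L)
state=p1 head=-2 tape=__[_]#01#10#   (p1,_)→(p2,0,L)
state=p2 head=-3 tape=_[_]0#01#10#   (p2,_)→(p3,0,L)
state=p3 head=-4 tape=[_]00#01#10#   (p3,_)→(p0,#,R)
state=p0 head=-3 tape=#[0]0#01#10#   (p0,0)→(p0,0,R)
state=p0 head=-2 tape=#0[0]#01#10#   (p0,0)→(p0,0,R)
state=p0 head=-1 tape=#00[#]01#10#   (p0,#)→(p1,1,R)
state=p1 head=0 tape=#001[0]1#10#   (p1,0)→(p2,0,L)
state=p2 head=-1 tape=#00[1]01#10#   (p2,1)→(p1,0,L)
state=p1 head=-2 tape=#0[0]001#10#   (p1,0)→(p2,0,L)
state=p2 head=-3 tape=#[0]0001#10#   (p2,0)→(pH,1,R)
state=pH head=-2 tape=#1[0]001#10#
The non-blank tape span at halt is #10001#10#.

#10001#10#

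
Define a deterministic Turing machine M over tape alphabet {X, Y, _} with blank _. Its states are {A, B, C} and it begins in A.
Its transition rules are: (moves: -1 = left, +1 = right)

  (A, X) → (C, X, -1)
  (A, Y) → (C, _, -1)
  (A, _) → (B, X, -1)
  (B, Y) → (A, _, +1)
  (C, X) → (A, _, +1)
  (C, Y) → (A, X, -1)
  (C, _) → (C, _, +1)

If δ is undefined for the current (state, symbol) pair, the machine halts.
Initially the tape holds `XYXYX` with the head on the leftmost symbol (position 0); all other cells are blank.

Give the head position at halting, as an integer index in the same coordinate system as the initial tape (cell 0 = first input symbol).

state=A head=0 tape=_[X]YXYX_   (A,X)→(C,X,-1)
state=C head=-1 tape=[_]XYXYX_   (C,_)→(C,_,+1)
state=C head=0 tape=_[X]YXYX_   (C,X)→(A,_,+1)
state=A head=1 tape=__[Y]XYX_   (A,Y)→(C,_,-1)
state=C head=0 tape=_[_]_XYX_   (C,_)→(C,_,+1)
state=C head=1 tape=__[_]XYX_   (C,_)→(C,_,+1)
state=C head=2 tape=___[X]YX_   (C,X)→(A,_,+1)
state=A head=3 tape=____[Y]X_   (A,Y)→(C,_,-1)
state=C head=2 tape=___[_]_X_   (C,_)→(C,_,+1)
state=C head=3 tape=____[_]X_   (C,_)→(C,_,+1)
state=C head=4 tape=_____[X]_   (C,X)→(A,_,+1)
state=A head=5 tape=______[_]   (A,_)→(B,X,-1)
state=B head=4 tape=_____[_]X
At halt the head is at cell 4.

4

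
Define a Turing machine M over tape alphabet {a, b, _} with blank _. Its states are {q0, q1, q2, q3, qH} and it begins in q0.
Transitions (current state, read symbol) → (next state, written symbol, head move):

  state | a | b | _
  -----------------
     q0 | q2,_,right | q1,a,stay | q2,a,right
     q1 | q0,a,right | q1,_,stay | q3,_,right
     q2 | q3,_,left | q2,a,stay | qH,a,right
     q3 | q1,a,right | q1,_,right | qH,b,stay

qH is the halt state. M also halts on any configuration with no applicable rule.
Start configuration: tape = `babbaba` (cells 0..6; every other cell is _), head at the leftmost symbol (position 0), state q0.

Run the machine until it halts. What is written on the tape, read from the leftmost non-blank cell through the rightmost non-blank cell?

state=q0 head=0 tape=[b]abbaba   (q0,b)→(q1,a,stay)
state=q1 head=0 tape=[a]abbaba   (q1,a)→(q0,a,right)
state=q0 head=1 tape=a[a]bbaba   (q0,a)→(q2,_,right)
state=q2 head=2 tape=a_[b]baba   (q2,b)→(q2,a,stay)
state=q2 head=2 tape=a_[a]baba   (q2,a)→(q3,_,left)
state=q3 head=1 tape=a[_]_baba   (q3,_)→(qH,b,stay)
state=qH head=1 tape=a[b]_baba
The non-blank tape span at halt is ab_baba.

ab_baba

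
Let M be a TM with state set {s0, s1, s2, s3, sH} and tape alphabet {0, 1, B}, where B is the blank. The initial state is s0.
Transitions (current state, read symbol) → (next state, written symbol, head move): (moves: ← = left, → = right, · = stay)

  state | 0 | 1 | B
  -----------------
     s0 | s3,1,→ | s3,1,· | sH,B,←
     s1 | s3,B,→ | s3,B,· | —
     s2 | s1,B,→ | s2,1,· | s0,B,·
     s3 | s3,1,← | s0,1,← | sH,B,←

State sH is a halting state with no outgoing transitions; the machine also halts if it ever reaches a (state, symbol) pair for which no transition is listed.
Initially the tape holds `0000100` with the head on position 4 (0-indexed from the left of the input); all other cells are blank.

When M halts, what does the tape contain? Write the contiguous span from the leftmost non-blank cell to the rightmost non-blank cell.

s0 | BB0000[1]00   read 1 → write 1, move ·, go to s3
s3 | BB0000[1]00   read 1 → write 1, move ←, go to s0
s0 | BB000[0]100   read 0 → write 1, move →, go to s3
s3 | BB0001[1]00   read 1 → write 1, move ←, go to s0
s0 | BB000[1]100   read 1 → write 1, move ·, go to s3
s3 | BB000[1]100   read 1 → write 1, move ←, go to s0
s0 | BB00[0]1100   read 0 → write 1, move →, go to s3
s3 | BB001[1]100   read 1 → write 1, move ←, go to s0
s0 | BB00[1]1100   read 1 → write 1, move ·, go to s3
s3 | BB00[1]1100   read 1 → write 1, move ←, go to s0
s0 | BB0[0]11100   read 0 → write 1, move →, go to s3
s3 | BB01[1]1100   read 1 → write 1, move ←, go to s0
s0 | BB0[1]11100   read 1 → write 1, move ·, go to s3
s3 | BB0[1]11100   read 1 → write 1, move ←, go to s0
s0 | BB[0]111100   read 0 → write 1, move →, go to s3
s3 | BB1[1]11100   read 1 → write 1, move ←, go to s0
s0 | BB[1]111100   read 1 → write 1, move ·, go to s3
s3 | BB[1]111100   read 1 → write 1, move ←, go to s0
s0 | B[B]1111100   read B → write B, move ←, go to sH
sH | [B]B1111100
The non-blank tape span at halt is 1111100.

1111100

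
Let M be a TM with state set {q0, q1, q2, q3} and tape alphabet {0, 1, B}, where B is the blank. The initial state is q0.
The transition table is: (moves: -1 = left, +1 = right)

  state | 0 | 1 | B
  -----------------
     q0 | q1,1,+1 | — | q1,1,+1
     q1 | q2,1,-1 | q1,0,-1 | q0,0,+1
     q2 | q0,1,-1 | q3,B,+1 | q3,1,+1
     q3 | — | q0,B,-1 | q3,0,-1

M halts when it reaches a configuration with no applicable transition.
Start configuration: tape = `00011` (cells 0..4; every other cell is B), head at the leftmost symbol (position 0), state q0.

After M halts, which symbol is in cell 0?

1

state=q0 head=0 tape=[0]0011   (q0,0)→(q1,1,+1)
state=q1 head=1 tape=1[0]011   (q1,0)→(q2,1,-1)
state=q2 head=0 tape=[1]1011   (q2,1)→(q3,B,+1)
state=q3 head=1 tape=B[1]011   (q3,1)→(q0,B,-1)
state=q0 head=0 tape=[B]B011   (q0,B)→(q1,1,+1)
state=q1 head=1 tape=1[B]011   (q1,B)→(q0,0,+1)
state=q0 head=2 tape=10[0]11   (q0,0)→(q1,1,+1)
state=q1 head=3 tape=101[1]1   (q1,1)→(q1,0,-1)
state=q1 head=2 tape=10[1]01   (q1,1)→(q1,0,-1)
state=q1 head=1 tape=1[0]001   (q1,0)→(q2,1,-1)
state=q2 head=0 tape=[1]1001   (q2,1)→(q3,B,+1)
state=q3 head=1 tape=B[1]001   (q3,1)→(q0,B,-1)
state=q0 head=0 tape=[B]B001   (q0,B)→(q1,1,+1)
state=q1 head=1 tape=1[B]001   (q1,B)→(q0,0,+1)
state=q0 head=2 tape=10[0]01   (q0,0)→(q1,1,+1)
state=q1 head=3 tape=101[0]1   (q1,0)→(q2,1,-1)
state=q2 head=2 tape=10[1]11   (q2,1)→(q3,B,+1)
state=q3 head=3 tape=10B[1]1   (q3,1)→(q0,B,-1)
state=q0 head=2 tape=10[B]B1   (q0,B)→(q1,1,+1)
state=q1 head=3 tape=101[B]1   (q1,B)→(q0,0,+1)
state=q0 head=4 tape=1010[1]
Cell 0 holds 1 when M halts.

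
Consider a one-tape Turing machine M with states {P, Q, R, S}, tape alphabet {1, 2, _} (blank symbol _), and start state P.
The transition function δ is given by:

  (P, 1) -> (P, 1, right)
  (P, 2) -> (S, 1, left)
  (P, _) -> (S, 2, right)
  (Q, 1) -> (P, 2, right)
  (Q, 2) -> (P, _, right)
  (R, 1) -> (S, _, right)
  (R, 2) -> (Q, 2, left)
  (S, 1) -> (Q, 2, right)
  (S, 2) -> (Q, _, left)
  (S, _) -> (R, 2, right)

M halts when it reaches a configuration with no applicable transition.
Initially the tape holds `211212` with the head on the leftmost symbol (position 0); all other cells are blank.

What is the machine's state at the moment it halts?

Q

state=P head=0 tape=_[2]11212_   (P,2)→(S,1,left)
state=S head=-1 tape=[_]111212_   (S,_)→(R,2,right)
state=R head=0 tape=2[1]11212_   (R,1)→(S,_,right)
state=S head=1 tape=2_[1]1212_   (S,1)→(Q,2,right)
state=Q head=2 tape=2_2[1]212_   (Q,1)→(P,2,right)
state=P head=3 tape=2_22[2]12_   (P,2)→(S,1,left)
state=S head=2 tape=2_2[2]112_   (S,2)→(Q,_,left)
state=Q head=1 tape=2_[2]_112_   (Q,2)→(P,_,right)
state=P head=2 tape=2__[_]112_   (P,_)→(S,2,right)
state=S head=3 tape=2__2[1]12_   (S,1)→(Q,2,right)
state=Q head=4 tape=2__22[1]2_   (Q,1)→(P,2,right)
state=P head=5 tape=2__222[2]_   (P,2)→(S,1,left)
state=S head=4 tape=2__22[2]1_   (S,2)→(Q,_,left)
state=Q head=3 tape=2__2[2]_1_   (Q,2)→(P,_,right)
state=P head=4 tape=2__2_[_]1_   (P,_)→(S,2,right)
state=S head=5 tape=2__2_2[1]_   (S,1)→(Q,2,right)
state=Q head=6 tape=2__2_22[_]
No transition is defined for (Q, _); M halts in state Q.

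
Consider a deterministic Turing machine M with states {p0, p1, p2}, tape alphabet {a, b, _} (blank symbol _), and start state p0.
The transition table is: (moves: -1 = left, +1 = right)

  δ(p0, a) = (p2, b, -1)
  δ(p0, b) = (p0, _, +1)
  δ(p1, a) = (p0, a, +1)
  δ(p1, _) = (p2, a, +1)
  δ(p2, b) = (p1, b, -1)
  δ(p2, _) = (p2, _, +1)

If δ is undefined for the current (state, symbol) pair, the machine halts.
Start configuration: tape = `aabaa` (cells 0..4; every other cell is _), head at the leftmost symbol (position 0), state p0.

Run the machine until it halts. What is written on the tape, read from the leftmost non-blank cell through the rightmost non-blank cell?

aa_aa

state=p0 head=0 tape=_[a]abaa_   (p0,a)→(p2,b,-1)
state=p2 head=-1 tape=[_]babaa_   (p2,_)→(p2,_,+1)
state=p2 head=0 tape=_[b]abaa_   (p2,b)→(p1,b,-1)
state=p1 head=-1 tape=[_]babaa_   (p1,_)→(p2,a,+1)
state=p2 head=0 tape=a[b]abaa_   (p2,b)→(p1,b,-1)
state=p1 head=-1 tape=[a]babaa_   (p1,a)→(p0,a,+1)
state=p0 head=0 tape=a[b]abaa_   (p0,b)→(p0,_,+1)
state=p0 head=1 tape=a_[a]baa_   (p0,a)→(p2,b,-1)
state=p2 head=0 tape=a[_]bbaa_   (p2,_)→(p2,_,+1)
state=p2 head=1 tape=a_[b]baa_   (p2,b)→(p1,b,-1)
state=p1 head=0 tape=a[_]bbaa_   (p1,_)→(p2,a,+1)
state=p2 head=1 tape=aa[b]baa_   (p2,b)→(p1,b,-1)
state=p1 head=0 tape=a[a]bbaa_   (p1,a)→(p0,a,+1)
state=p0 head=1 tape=aa[b]baa_   (p0,b)→(p0,_,+1)
state=p0 head=2 tape=aa_[b]aa_   (p0,b)→(p0,_,+1)
state=p0 head=3 tape=aa__[a]a_   (p0,a)→(p2,b,-1)
state=p2 head=2 tape=aa_[_]ba_   (p2,_)→(p2,_,+1)
state=p2 head=3 tape=aa__[b]a_   (p2,b)→(p1,b,-1)
state=p1 head=2 tape=aa_[_]ba_   (p1,_)→(p2,a,+1)
state=p2 head=3 tape=aa_a[b]a_   (p2,b)→(p1,b,-1)
state=p1 head=2 tape=aa_[a]ba_   (p1,a)→(p0,a,+1)
state=p0 head=3 tape=aa_a[b]a_   (p0,b)→(p0,_,+1)
state=p0 head=4 tape=aa_a_[a]_   (p0,a)→(p2,b,-1)
state=p2 head=3 tape=aa_a[_]b_   (p2,_)→(p2,_,+1)
state=p2 head=4 tape=aa_a_[b]_   (p2,b)→(p1,b,-1)
state=p1 head=3 tape=aa_a[_]b_   (p1,_)→(p2,a,+1)
state=p2 head=4 tape=aa_aa[b]_   (p2,b)→(p1,b,-1)
state=p1 head=3 tape=aa_a[a]b_   (p1,a)→(p0,a,+1)
state=p0 head=4 tape=aa_aa[b]_   (p0,b)→(p0,_,+1)
state=p0 head=5 tape=aa_aa_[_]
The non-blank tape span at halt is aa_aa.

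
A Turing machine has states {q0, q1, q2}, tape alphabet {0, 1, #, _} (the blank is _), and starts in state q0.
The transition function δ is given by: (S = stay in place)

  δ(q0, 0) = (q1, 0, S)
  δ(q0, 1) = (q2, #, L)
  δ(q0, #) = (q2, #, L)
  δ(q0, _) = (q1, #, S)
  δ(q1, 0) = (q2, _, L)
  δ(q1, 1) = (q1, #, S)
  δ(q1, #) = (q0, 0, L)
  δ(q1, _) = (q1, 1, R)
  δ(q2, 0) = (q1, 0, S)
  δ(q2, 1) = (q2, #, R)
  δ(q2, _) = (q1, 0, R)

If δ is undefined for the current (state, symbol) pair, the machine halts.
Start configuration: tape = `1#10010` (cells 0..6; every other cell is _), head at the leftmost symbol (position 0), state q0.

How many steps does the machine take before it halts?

13

q0 | __[1]#10010   read 1 → write #, move L, go to q2
q2 | _[_]##10010   read _ → write 0, move R, go to q1
q1 | _0[#]#10010   read # → write 0, move L, go to q0
q0 | _[0]0#10010   read 0 → write 0, move S, go to q1
q1 | _[0]0#10010   read 0 → write _, move L, go to q2
q2 | [_]_0#10010   read _ → write 0, move R, go to q1
q1 | 0[_]0#10010   read _ → write 1, move R, go to q1
q1 | 01[0]#10010   read 0 → write _, move L, go to q2
q2 | 0[1]_#10010   read 1 → write #, move R, go to q2
q2 | 0#[_]#10010   read _ → write 0, move R, go to q1
q1 | 0#0[#]10010   read # → write 0, move L, go to q0
q0 | 0#[0]010010   read 0 → write 0, move S, go to q1
q1 | 0#[0]010010   read 0 → write _, move L, go to q2
q2 | 0[#]_010010
M halts after 13 transitions.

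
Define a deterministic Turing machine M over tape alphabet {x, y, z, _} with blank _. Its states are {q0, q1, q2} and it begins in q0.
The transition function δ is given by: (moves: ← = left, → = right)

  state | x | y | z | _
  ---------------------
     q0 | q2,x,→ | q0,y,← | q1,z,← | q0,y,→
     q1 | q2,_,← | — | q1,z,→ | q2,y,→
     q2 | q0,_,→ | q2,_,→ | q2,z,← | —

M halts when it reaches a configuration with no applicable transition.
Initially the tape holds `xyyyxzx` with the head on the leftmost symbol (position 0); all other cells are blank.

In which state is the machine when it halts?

q0 | [x]yyyxzx   read x → write x, move →, go to q2
q2 | x[y]yyxzx   read y → write _, move →, go to q2
q2 | x_[y]yxzx   read y → write _, move →, go to q2
q2 | x__[y]xzx   read y → write _, move →, go to q2
q2 | x___[x]zx   read x → write _, move →, go to q0
q0 | x____[z]x   read z → write z, move ←, go to q1
q1 | x___[_]zx   read _ → write y, move →, go to q2
q2 | x___y[z]x   read z → write z, move ←, go to q2
q2 | x___[y]zx   read y → write _, move →, go to q2
q2 | x____[z]x   read z → write z, move ←, go to q2
q2 | x___[_]zx
No transition is defined for (q2, _); M halts in state q2.

q2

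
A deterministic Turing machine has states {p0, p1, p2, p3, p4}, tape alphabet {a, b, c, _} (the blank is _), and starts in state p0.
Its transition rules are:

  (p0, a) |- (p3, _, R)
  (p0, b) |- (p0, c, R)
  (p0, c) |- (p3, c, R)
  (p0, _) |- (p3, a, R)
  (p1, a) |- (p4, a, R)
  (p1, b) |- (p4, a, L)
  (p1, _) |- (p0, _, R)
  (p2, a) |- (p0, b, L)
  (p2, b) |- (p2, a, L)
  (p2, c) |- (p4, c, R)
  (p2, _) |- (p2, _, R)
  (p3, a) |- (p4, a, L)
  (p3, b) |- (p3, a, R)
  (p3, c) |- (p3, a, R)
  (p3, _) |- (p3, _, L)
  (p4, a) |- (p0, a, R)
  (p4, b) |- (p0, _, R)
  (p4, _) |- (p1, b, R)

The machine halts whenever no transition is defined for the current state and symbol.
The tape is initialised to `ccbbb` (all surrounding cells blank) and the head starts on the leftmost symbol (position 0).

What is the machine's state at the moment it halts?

p4

p0 | [c]cbbb_   read c → write c, move R, go to p3
p3 | c[c]bbb_   read c → write a, move R, go to p3
p3 | ca[b]bb_   read b → write a, move R, go to p3
p3 | caa[b]b_   read b → write a, move R, go to p3
p3 | caaa[b]_   read b → write a, move R, go to p3
p3 | caaaa[_]   read _ → write _, move L, go to p3
p3 | caaa[a]_   read a → write a, move L, go to p4
p4 | caa[a]a_   read a → write a, move R, go to p0
p0 | caaa[a]_   read a → write _, move R, go to p3
p3 | caaa_[_]   read _ → write _, move L, go to p3
p3 | caaa[_]_   read _ → write _, move L, go to p3
p3 | caa[a]__   read a → write a, move L, go to p4
p4 | ca[a]a__   read a → write a, move R, go to p0
p0 | caa[a]__   read a → write _, move R, go to p3
p3 | caa_[_]_   read _ → write _, move L, go to p3
p3 | caa[_]__   read _ → write _, move L, go to p3
p3 | ca[a]___   read a → write a, move L, go to p4
p4 | c[a]a___   read a → write a, move R, go to p0
p0 | ca[a]___   read a → write _, move R, go to p3
p3 | ca_[_]__   read _ → write _, move L, go to p3
p3 | ca[_]___   read _ → write _, move L, go to p3
p3 | c[a]____   read a → write a, move L, go to p4
p4 | [c]a____
No transition is defined for (p4, c); M halts in state p4.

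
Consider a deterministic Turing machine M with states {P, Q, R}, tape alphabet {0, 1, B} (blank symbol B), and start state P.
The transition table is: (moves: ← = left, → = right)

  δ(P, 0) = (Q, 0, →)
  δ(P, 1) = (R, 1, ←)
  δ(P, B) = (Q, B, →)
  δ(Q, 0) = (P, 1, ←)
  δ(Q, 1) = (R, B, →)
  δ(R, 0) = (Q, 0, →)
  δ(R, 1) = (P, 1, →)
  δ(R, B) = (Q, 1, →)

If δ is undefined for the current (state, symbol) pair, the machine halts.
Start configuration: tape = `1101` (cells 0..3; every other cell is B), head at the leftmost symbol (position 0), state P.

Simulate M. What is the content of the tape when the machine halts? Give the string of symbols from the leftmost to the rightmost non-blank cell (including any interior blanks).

1B10B1

state=P head=0 tape=B[1]101BB   (P,1)→(R,1,←)
state=R head=-1 tape=[B]1101BB   (R,B)→(Q,1,→)
state=Q head=0 tape=1[1]101BB   (Q,1)→(R,B,→)
state=R head=1 tape=1B[1]01BB   (R,1)→(P,1,→)
state=P head=2 tape=1B1[0]1BB   (P,0)→(Q,0,→)
state=Q head=3 tape=1B10[1]BB   (Q,1)→(R,B,→)
state=R head=4 tape=1B10B[B]B   (R,B)→(Q,1,→)
state=Q head=5 tape=1B10B1[B]
The non-blank tape span at halt is 1B10B1.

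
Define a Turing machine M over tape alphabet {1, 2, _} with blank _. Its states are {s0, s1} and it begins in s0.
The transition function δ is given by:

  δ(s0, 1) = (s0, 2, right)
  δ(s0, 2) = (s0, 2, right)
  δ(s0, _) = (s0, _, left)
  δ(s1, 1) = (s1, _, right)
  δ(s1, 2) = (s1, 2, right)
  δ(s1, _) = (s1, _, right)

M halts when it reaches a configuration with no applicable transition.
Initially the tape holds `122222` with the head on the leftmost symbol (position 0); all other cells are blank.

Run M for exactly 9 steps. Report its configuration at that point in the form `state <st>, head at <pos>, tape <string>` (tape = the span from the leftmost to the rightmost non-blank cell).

s0 | [1]22222_   read 1 → write 2, move right, go to s0
s0 | 2[2]2222_   read 2 → write 2, move right, go to s0
s0 | 22[2]222_   read 2 → write 2, move right, go to s0
s0 | 222[2]22_   read 2 → write 2, move right, go to s0
s0 | 2222[2]2_   read 2 → write 2, move right, go to s0
s0 | 22222[2]_   read 2 → write 2, move right, go to s0
s0 | 222222[_]   read _ → write _, move left, go to s0
s0 | 22222[2]_   read 2 → write 2, move right, go to s0
s0 | 222222[_]   read _ → write _, move left, go to s0
s0 | 22222[2]_
After 9 steps: state s0, head at 5, tape 222222.

state s0, head at 5, tape 222222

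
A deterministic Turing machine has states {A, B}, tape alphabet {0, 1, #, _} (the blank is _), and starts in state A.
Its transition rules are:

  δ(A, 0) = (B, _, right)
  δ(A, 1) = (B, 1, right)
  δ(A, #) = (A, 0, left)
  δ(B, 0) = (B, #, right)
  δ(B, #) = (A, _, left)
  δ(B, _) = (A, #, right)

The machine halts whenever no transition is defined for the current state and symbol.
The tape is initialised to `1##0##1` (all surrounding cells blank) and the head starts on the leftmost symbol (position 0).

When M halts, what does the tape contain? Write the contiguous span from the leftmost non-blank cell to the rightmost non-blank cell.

1#####1

A | [1]##0##1   read 1 → write 1, move right, go to B
B | 1[#]#0##1   read # → write _, move left, go to A
A | [1]_#0##1   read 1 → write 1, move right, go to B
B | 1[_]#0##1   read _ → write #, move right, go to A
A | 1#[#]0##1   read # → write 0, move left, go to A
A | 1[#]00##1   read # → write 0, move left, go to A
A | [1]000##1   read 1 → write 1, move right, go to B
B | 1[0]00##1   read 0 → write #, move right, go to B
B | 1#[0]0##1   read 0 → write #, move right, go to B
B | 1##[0]##1   read 0 → write #, move right, go to B
B | 1###[#]#1   read # → write _, move left, go to A
A | 1##[#]_#1   read # → write 0, move left, go to A
A | 1#[#]0_#1   read # → write 0, move left, go to A
A | 1[#]00_#1   read # → write 0, move left, go to A
A | [1]000_#1   read 1 → write 1, move right, go to B
B | 1[0]00_#1   read 0 → write #, move right, go to B
B | 1#[0]0_#1   read 0 → write #, move right, go to B
B | 1##[0]_#1   read 0 → write #, move right, go to B
B | 1###[_]#1   read _ → write #, move right, go to A
A | 1####[#]1   read # → write 0, move left, go to A
A | 1###[#]01   read # → write 0, move left, go to A
A | 1##[#]001   read # → write 0, move left, go to A
A | 1#[#]0001   read # → write 0, move left, go to A
A | 1[#]00001   read # → write 0, move left, go to A
A | [1]000001   read 1 → write 1, move right, go to B
B | 1[0]00001   read 0 → write #, move right, go to B
B | 1#[0]0001   read 0 → write #, move right, go to B
B | 1##[0]001   read 0 → write #, move right, go to B
B | 1###[0]01   read 0 → write #, move right, go to B
B | 1####[0]1   read 0 → write #, move right, go to B
B | 1#####[1]
The non-blank tape span at halt is 1#####1.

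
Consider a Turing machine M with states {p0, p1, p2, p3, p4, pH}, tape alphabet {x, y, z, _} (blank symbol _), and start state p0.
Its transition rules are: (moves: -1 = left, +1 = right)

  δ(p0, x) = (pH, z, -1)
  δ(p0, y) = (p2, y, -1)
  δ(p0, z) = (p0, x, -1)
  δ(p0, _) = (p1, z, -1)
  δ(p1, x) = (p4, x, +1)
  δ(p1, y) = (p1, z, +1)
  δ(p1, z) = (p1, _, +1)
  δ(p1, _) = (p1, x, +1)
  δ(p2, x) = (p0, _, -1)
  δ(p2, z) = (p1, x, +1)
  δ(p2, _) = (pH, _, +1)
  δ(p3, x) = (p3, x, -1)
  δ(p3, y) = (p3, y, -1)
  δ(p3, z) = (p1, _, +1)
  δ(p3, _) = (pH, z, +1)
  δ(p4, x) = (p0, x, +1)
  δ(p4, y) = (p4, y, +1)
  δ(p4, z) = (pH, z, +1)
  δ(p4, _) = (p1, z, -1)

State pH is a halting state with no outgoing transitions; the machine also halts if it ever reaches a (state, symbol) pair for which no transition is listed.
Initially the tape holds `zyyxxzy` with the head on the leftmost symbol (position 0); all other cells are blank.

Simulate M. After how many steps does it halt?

9

p0 | __[z]yyxxzy   read z → write x, move -1, go to p0
p0 | _[_]xyyxxzy   read _ → write z, move -1, go to p1
p1 | [_]zxyyxxzy   read _ → write x, move +1, go to p1
p1 | x[z]xyyxxzy   read z → write _, move +1, go to p1
p1 | x_[x]yyxxzy   read x → write x, move +1, go to p4
p4 | x_x[y]yxxzy   read y → write y, move +1, go to p4
p4 | x_xy[y]xxzy   read y → write y, move +1, go to p4
p4 | x_xyy[x]xzy   read x → write x, move +1, go to p0
p0 | x_xyyx[x]zy   read x → write z, move -1, go to pH
pH | x_xyy[x]zzy
M halts after 9 transitions.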